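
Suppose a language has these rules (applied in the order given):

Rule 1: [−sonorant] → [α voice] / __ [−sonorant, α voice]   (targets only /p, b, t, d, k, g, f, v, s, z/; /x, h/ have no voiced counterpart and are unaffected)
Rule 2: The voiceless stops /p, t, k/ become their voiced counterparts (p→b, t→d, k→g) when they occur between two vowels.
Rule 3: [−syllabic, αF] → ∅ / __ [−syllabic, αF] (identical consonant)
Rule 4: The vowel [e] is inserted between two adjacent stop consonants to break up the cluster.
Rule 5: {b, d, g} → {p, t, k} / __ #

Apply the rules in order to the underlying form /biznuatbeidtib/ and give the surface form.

Rule 1 (regressive voicing assimilation): /t/ precedes the voiced obstruent /b/, so it voices to [d] by assimilation. /d/ precedes the voiceless obstruent /t/, so it devoices to [t] by assimilation. /biznuatbeidtib/ → biznuadbeittib.
Rule 2 (intervocalic voicing): no segment meets the environment; /biznuadbeittib/ is unchanged.
Rule 3 (degemination): /tt/ is a geminate; the first /t/ deletes. /biznuadbeittib/ → biznuadbeitib.
Rule 4 (stop-cluster e-epenthesis): /d/ and /b/ form a stop–stop cluster, so [e] is inserted between them. /biznuadbeitib/ → biznuadebeitib.
Rule 5 (final devoicing): /b/ is a voiced stop in word-final position, so it devoices to [p]. /biznuadebeitib/ → biznuadebeitip.

biznuadebeitip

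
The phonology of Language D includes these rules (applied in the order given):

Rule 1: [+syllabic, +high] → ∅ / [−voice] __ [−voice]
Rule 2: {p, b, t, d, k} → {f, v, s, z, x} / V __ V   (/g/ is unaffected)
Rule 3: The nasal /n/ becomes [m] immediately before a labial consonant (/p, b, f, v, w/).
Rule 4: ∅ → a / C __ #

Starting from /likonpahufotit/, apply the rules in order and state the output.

lixompahfotta

Rule 1 (high vowel syncope): /u/ is a high vowel flanked by voiceless consonants /h/ and /f/, so it deletes. /i/ is a high vowel flanked by voiceless consonants /t/ and /t/, so it deletes. /likonpahufotit/ → likonpahfott.
Rule 2 (intervocalic spirantization): /k/ is a stop between vowels /i/ and /o/, so it spirantizes to the fricative [x]. /likonpahfott/ → lixonpahfott.
Rule 3 (nasal place assimilation): /n/ precedes the labial consonant /p/, so it assimilates in place to [m]. /lixonpahfott/ → lixompahfott.
Rule 4 (final a-epenthesis): the form ends in the consonant /t/, so [a] is inserted word-finally. /lixompahfott/ → lixompahfotta.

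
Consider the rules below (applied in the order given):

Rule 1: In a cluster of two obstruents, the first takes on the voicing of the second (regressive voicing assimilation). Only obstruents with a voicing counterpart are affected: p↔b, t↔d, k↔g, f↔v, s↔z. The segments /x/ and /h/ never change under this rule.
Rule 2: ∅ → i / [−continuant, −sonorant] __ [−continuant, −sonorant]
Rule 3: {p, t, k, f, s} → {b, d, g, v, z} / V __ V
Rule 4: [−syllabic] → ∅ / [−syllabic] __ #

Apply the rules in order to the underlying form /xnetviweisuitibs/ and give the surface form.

Rule 1 (regressive voicing assimilation): /t/ precedes the voiced obstruent /v/, so it voices to [d] by assimilation. /b/ precedes the voiceless obstruent /s/, so it devoices to [p] by assimilation. /xnetviweisuitibs/ → xnedviweisuitips.
Rule 2 (stop-cluster i-epenthesis): no segment meets the environment; /xnedviweisuitips/ is unchanged.
Rule 3 (intervocalic voicing): /s/ is a voiceless obstruent between vowels /i/ and /u/, so it voices to [z]. /t/ is a voiceless obstruent between vowels /i/ and /i/, so it voices to [d]. /xnedviweisuitips/ → xnedviweizuidips.
Rule 4 (final cluster simplification): /s/ is the second consonant of a word-final cluster /ps/, so it deletes. /xnedviweizuidips/ → xnedviweizuidip.

xnedviweizuidip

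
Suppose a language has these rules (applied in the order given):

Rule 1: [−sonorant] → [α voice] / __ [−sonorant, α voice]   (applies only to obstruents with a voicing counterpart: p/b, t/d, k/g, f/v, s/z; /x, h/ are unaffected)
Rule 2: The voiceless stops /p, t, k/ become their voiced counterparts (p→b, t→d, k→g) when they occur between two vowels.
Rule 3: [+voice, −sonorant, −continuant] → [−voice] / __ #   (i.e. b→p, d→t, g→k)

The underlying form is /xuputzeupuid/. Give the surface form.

Rule 1 (regressive voicing assimilation): /t/ precedes the voiced obstruent /z/, so it voices to [d] by assimilation. /xuputzeupuid/ → xupudzeupuid.
Rule 2 (intervocalic voicing): /p/ is a voiceless stop between vowels /u/ and /u/, so it voices to [b]. /p/ is a voiceless stop between vowels /u/ and /u/, so it voices to [b]. /xupudzeupuid/ → xubudzeubuid.
Rule 3 (final devoicing): /d/ is a voiced stop in word-final position, so it devoices to [t]. /xubudzeubuid/ → xubudzeubuit.

xubudzeubuit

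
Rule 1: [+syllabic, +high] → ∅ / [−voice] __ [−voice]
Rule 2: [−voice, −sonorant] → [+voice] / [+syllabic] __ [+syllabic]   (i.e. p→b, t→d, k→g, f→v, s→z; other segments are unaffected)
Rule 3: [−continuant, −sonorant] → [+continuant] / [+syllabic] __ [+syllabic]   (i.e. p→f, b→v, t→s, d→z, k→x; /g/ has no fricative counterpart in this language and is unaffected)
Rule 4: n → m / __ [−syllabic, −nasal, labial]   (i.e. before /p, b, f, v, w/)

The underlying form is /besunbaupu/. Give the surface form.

bezumbauvu

Rule 1 (high vowel syncope): no segment meets the environment; /besunbaupu/ is unchanged.
Rule 2 (intervocalic voicing): /s/ is a voiceless obstruent between vowels /e/ and /u/, so it voices to [z]. /p/ is a voiceless obstruent between vowels /u/ and /u/, so it voices to [b]. /besunbaupu/ → bezunbaubu.
Rule 3 (intervocalic spirantization): /b/ is a stop between vowels /u/ and /u/, so it spirantizes to the fricative [v]. /bezunbaubu/ → bezunbauvu.
Rule 4 (nasal place assimilation): /n/ precedes the labial consonant /b/, so it assimilates in place to [m]. /bezunbauvu/ → bezumbauvu.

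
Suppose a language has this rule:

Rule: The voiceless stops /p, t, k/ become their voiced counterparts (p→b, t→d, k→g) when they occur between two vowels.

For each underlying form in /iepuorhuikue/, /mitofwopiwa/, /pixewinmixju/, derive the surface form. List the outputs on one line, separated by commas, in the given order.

/iepuorhuikue/: /p/ is a voiceless stop between vowels /e/ and /u/, so it voices to [b]. /k/ is a voiceless stop between vowels /i/ and /u/, so it voices to [g]. → [iebuorhuigue].
/mitofwopiwa/: /t/ is a voiceless stop between vowels /i/ and /o/, so it voices to [d]. /p/ is a voiceless stop between vowels /o/ and /i/, so it voices to [b]. → [midofwobiwa].
/pixewinmixju/: the rule's environment is not met; surfaces unchanged as [pixewinmixju].

iebuorhuigue, midofwobiwa, pixewinmixju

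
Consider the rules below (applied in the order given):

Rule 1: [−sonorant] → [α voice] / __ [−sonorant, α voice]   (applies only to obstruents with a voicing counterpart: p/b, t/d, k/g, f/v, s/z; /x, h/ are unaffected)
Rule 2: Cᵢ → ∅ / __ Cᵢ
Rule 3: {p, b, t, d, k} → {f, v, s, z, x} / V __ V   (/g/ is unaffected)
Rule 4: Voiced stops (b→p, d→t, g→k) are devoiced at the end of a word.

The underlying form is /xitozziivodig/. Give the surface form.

xisoziivozik

Rule 1 (regressive voicing assimilation): no segment meets the environment; /xitozziivodig/ is unchanged.
Rule 2 (degemination): /zz/ is a geminate; the first /z/ deletes. /xitozziivodig/ → xitoziivodig.
Rule 3 (intervocalic spirantization): /t/ is a stop between vowels /i/ and /o/, so it spirantizes to the fricative [s]. /d/ is a stop between vowels /o/ and /i/, so it spirantizes to the fricative [z]. /xitoziivodig/ → xisoziivozig.
Rule 4 (final devoicing): /g/ is a voiced stop in word-final position, so it devoices to [k]. /xisoziivozig/ → xisoziivozik.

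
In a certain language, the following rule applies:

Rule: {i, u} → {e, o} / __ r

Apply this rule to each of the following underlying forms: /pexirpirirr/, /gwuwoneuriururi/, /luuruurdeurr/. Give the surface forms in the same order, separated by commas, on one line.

/pexirpirirr/: /i/ is a high vowel immediately before /r/, so it lowers to [e]. /i/ is a high vowel immediately before /r/, so it lowers to [e]. /i/ is a high vowel immediately before /r/, so it lowers to [e]. → [pexerpererr].
/gwuwoneuriururi/: /u/ is a high vowel immediately before /r/, so it lowers to [o]. /u/ is a high vowel immediately before /r/, so it lowers to [o]. /u/ is a high vowel immediately before /r/, so it lowers to [o]. → [gwuwoneoriorori].
/luuruurdeurr/: /u/ is a high vowel immediately before /r/, so it lowers to [o]. /u/ is a high vowel immediately before /r/, so it lowers to [o]. /u/ is a high vowel immediately before /r/, so it lowers to [o]. → [luoruordeorr].

pexerpererr, gwuwoneoriorori, luoruordeorr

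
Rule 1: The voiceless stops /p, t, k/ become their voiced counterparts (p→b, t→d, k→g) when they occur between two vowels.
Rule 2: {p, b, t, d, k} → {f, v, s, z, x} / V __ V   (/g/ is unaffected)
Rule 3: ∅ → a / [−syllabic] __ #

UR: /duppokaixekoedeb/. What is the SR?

Rule 1 (intervocalic voicing): /k/ is a voiceless stop between vowels /o/ and /a/, so it voices to [g]. /k/ is a voiceless stop between vowels /e/ and /o/, so it voices to [g]. /duppokaixekoedeb/ → duppogaixegoedeb.
Rule 2 (intervocalic spirantization): /d/ is a stop between vowels /e/ and /e/, so it spirantizes to the fricative [z]. /duppogaixegoedeb/ → duppogaixegoezeb.
Rule 3 (final a-epenthesis): the form ends in the consonant /b/, so [a] is inserted word-finally. /duppogaixegoezeb/ → duppogaixegoezeba.

duppogaixegoezeba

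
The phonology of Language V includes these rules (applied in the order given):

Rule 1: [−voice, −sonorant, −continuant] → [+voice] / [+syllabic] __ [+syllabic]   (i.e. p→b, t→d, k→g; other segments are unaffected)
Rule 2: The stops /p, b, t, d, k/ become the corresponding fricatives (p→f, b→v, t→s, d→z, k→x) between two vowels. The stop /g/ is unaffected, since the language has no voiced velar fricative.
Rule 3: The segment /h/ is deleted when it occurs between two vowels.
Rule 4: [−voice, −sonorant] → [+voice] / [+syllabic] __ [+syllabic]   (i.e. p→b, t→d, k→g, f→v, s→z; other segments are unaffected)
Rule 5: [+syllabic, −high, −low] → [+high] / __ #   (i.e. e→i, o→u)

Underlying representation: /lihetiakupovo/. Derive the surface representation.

lieziaguvovu

Rule 1 (intervocalic voicing): /t/ is a voiceless stop between vowels /e/ and /i/, so it voices to [d]. /k/ is a voiceless stop between vowels /a/ and /u/, so it voices to [g]. /p/ is a voiceless stop between vowels /u/ and /o/, so it voices to [b]. /lihetiakupovo/ → lihediagubovo.
Rule 2 (intervocalic spirantization): /d/ is a stop between vowels /e/ and /i/, so it spirantizes to the fricative [z]. /b/ is a stop between vowels /u/ and /o/, so it spirantizes to the fricative [v]. /lihediagubovo/ → liheziaguvovo.
Rule 3 (intervocalic h-deletion): /h/ occurs between vowels /i/ and /e/, so it deletes. /liheziaguvovo/ → lieziaguvovo.
Rule 4 (intervocalic voicing): no segment meets the environment; /lieziaguvovo/ is unchanged.
Rule 5 (final vowel raising): /o/ is a mid vowel in word-final position, so it raises to [u]. /lieziaguvovo/ → lieziaguvovu.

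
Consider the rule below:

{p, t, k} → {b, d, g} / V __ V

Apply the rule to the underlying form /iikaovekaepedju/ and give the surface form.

/k/ is a voiceless stop between vowels /i/ and /a/, so it voices to [g].
/k/ is a voiceless stop between vowels /e/ and /a/, so it voices to [g].
/p/ is a voiceless stop between vowels /e/ and /e/, so it voices to [b].
Surface form: [iigaovegaebedju].

iigaovegaebedju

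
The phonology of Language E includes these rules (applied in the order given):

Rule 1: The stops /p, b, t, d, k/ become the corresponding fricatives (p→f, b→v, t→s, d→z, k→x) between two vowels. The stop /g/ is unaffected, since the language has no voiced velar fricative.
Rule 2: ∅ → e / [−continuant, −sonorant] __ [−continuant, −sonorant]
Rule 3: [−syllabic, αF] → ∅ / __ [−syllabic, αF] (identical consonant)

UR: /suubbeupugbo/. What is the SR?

Rule 1 (intervocalic spirantization): /p/ is a stop between vowels /u/ and /u/, so it spirantizes to the fricative [f]. /suubbeupugbo/ → suubbeufugbo.
Rule 2 (stop-cluster e-epenthesis): /b/ and /b/ form a stop–stop cluster, so [e] is inserted between them. /g/ and /b/ form a stop–stop cluster, so [e] is inserted between them. /suubbeufugbo/ → suubebeufugebo.
Rule 3 (degemination): no segment meets the environment; /suubebeufugebo/ is unchanged.

suubebeufugebo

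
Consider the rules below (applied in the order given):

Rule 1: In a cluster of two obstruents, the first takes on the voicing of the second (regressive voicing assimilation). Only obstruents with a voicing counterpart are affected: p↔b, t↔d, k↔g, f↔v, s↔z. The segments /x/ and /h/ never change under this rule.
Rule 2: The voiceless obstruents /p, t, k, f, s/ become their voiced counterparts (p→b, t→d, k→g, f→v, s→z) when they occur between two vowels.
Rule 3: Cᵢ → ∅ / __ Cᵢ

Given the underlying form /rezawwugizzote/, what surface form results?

rezawugizode

Rule 1 (regressive voicing assimilation): no segment meets the environment; /rezawwugizzote/ is unchanged.
Rule 2 (intervocalic voicing): /t/ is a voiceless obstruent between vowels /o/ and /e/, so it voices to [d]. /rezawwugizzote/ → rezawwugizzode.
Rule 3 (degemination): /ww/ is a geminate; the first /w/ deletes. /zz/ is a geminate; the first /z/ deletes. /rezawwugizzode/ → rezawugizode.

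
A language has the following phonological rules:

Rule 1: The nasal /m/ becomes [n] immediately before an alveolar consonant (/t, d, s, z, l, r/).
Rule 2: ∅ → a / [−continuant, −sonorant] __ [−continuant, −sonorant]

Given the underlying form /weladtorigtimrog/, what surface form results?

weladatorigatinrog

Rule 1 (nasal place assimilation): /m/ precedes the alveolar consonant /r/, so it assimilates in place to [n]. /weladtorigtimrog/ → weladtorigtinrog.
Rule 2 (stop-cluster a-epenthesis): /d/ and /t/ form a stop–stop cluster, so [a] is inserted between them. /g/ and /t/ form a stop–stop cluster, so [a] is inserted between them. /weladtorigtinrog/ → weladatorigatinrog.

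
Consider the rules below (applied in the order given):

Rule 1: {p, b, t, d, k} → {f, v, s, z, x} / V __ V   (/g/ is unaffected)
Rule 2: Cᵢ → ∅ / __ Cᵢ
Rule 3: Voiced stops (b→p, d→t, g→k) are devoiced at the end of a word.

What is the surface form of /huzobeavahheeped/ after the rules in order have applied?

huzoveavaheefet

Rule 1 (intervocalic spirantization): /b/ is a stop between vowels /o/ and /e/, so it spirantizes to the fricative [v]. /p/ is a stop between vowels /e/ and /e/, so it spirantizes to the fricative [f]. /huzobeavahheeped/ → huzoveavahheefed.
Rule 2 (degemination): /hh/ is a geminate; the first /h/ deletes. /huzoveavahheefed/ → huzoveavaheefed.
Rule 3 (final devoicing): /d/ is a voiced stop in word-final position, so it devoices to [t]. /huzoveavaheefed/ → huzoveavaheefet.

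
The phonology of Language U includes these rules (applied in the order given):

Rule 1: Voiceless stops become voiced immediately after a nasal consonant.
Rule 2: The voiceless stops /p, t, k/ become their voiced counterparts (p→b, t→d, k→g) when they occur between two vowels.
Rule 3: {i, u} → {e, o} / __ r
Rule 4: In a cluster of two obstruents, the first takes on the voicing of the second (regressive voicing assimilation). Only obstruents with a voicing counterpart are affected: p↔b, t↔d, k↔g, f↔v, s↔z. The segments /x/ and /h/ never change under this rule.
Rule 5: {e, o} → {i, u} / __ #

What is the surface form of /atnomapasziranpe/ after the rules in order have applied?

Rule 1 (post-nasal voicing): /p/ is a voiceless stop immediately after the nasal /n/, so it voices to [b]. /atnomapasziranpe/ → atnomapasziranbe.
Rule 2 (intervocalic voicing): /p/ is a voiceless stop between vowels /a/ and /a/, so it voices to [b]. /atnomapasziranbe/ → atnomabasziranbe.
Rule 3 (pre-rhotic lowering): /i/ is a high vowel immediately before /r/, so it lowers to [e]. /atnomabasziranbe/ → atnomabaszeranbe.
Rule 4 (regressive voicing assimilation): /s/ precedes the voiced obstruent /z/, so it voices to [z] by assimilation. /atnomabaszeranbe/ → atnomabazzeranbe.
Rule 5 (final vowel raising): /e/ is a mid vowel in word-final position, so it raises to [i]. /atnomabazzeranbe/ → atnomabazzeranbi.

atnomabazzeranbi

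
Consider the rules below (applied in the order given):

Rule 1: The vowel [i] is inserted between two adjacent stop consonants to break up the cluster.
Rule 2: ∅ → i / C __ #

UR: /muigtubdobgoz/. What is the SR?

muigitubidobigozi

Rule 1 (stop-cluster i-epenthesis): /g/ and /t/ form a stop–stop cluster, so [i] is inserted between them. /b/ and /d/ form a stop–stop cluster, so [i] is inserted between them. /b/ and /g/ form a stop–stop cluster, so [i] is inserted between them. /muigtubdobgoz/ → muigitubidobigoz.
Rule 2 (final i-epenthesis): the form ends in the consonant /z/, so [i] is inserted word-finally. /muigitubidobigoz/ → muigitubidobigozi.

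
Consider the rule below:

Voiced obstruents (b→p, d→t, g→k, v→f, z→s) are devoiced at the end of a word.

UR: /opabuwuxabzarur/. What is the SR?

opabuwuxabzarur

No segment of /opabuwuxabzarur/ meets the structural description of the rule, so the form surfaces unchanged.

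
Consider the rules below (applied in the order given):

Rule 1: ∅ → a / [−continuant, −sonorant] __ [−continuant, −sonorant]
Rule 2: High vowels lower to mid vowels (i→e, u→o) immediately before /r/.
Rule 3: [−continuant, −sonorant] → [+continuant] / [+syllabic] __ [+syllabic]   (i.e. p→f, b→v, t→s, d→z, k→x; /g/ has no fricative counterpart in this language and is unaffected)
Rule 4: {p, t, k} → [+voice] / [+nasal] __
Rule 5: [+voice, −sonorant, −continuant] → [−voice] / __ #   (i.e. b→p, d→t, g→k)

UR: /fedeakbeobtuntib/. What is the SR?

fezeaxaveovasundip

Rule 1 (stop-cluster a-epenthesis): /k/ and /b/ form a stop–stop cluster, so [a] is inserted between them. /b/ and /t/ form a stop–stop cluster, so [a] is inserted between them. /fedeakbeobtuntib/ → fedeakabeobatuntib.
Rule 2 (pre-rhotic lowering): no segment meets the environment; /fedeakabeobatuntib/ is unchanged.
Rule 3 (intervocalic spirantization): /d/ is a stop between vowels /e/ and /e/, so it spirantizes to the fricative [z]. /k/ is a stop between vowels /a/ and /a/, so it spirantizes to the fricative [x]. /b/ is a stop between vowels /a/ and /e/, so it spirantizes to the fricative [v]. /b/ is a stop between vowels /o/ and /a/, so it spirantizes to the fricative [v]. /t/ is a stop between vowels /a/ and /u/, so it spirantizes to the fricative [s]. /fedeakabeobatuntib/ → fezeaxaveovasuntib.
Rule 4 (post-nasal voicing): /t/ is a voiceless stop immediately after the nasal /n/, so it voices to [d]. /fezeaxaveovasuntib/ → fezeaxaveovasundib.
Rule 5 (final devoicing): /b/ is a voiced stop in word-final position, so it devoices to [p]. /fezeaxaveovasundib/ → fezeaxaveovasundip.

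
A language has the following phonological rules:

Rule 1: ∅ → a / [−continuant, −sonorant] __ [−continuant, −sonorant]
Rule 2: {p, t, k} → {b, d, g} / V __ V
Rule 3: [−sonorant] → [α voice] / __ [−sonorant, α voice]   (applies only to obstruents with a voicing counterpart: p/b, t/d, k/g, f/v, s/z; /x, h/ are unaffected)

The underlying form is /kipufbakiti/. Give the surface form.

Rule 1 (stop-cluster a-epenthesis): no segment meets the environment; /kipufbakiti/ is unchanged.
Rule 2 (intervocalic voicing): /p/ is a voiceless stop between vowels /i/ and /u/, so it voices to [b]. /k/ is a voiceless stop between vowels /a/ and /i/, so it voices to [g]. /t/ is a voiceless stop between vowels /i/ and /i/, so it voices to [d]. /kipufbakiti/ → kibufbagidi.
Rule 3 (regressive voicing assimilation): /f/ precedes the voiced obstruent /b/, so it voices to [v] by assimilation. /kibufbagidi/ → kibuvbagidi.

kibuvbagidi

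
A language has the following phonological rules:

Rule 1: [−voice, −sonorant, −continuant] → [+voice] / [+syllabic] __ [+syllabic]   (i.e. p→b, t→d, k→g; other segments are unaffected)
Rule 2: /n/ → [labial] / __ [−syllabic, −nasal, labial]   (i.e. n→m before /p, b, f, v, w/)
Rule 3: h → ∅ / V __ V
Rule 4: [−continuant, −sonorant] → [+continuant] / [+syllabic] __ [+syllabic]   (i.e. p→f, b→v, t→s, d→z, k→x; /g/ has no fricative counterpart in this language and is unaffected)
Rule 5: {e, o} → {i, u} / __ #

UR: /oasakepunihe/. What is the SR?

oasagevunii

Rule 1 (intervocalic voicing): /k/ is a voiceless stop between vowels /a/ and /e/, so it voices to [g]. /p/ is a voiceless stop between vowels /e/ and /u/, so it voices to [b]. /oasakepunihe/ → oasagebunihe.
Rule 2 (nasal place assimilation): no segment meets the environment; /oasagebunihe/ is unchanged.
Rule 3 (intervocalic h-deletion): /h/ occurs between vowels /i/ and /e/, so it deletes. /oasagebunihe/ → oasagebunie.
Rule 4 (intervocalic spirantization): /b/ is a stop between vowels /e/ and /u/, so it spirantizes to the fricative [v]. /oasagebunie/ → oasagevunie.
Rule 5 (final vowel raising): /e/ is a mid vowel in word-final position, so it raises to [i]. /oasagevunie/ → oasagevunii.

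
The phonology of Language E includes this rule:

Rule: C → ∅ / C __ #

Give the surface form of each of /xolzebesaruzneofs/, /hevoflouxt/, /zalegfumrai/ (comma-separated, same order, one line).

xolzebesaruzneof, hevofloux, zalegfumrai

/xolzebesaruzneofs/: /s/ is the second consonant of a word-final cluster /fs/, so it deletes. → [xolzebesaruzneof].
/hevoflouxt/: /t/ is the second consonant of a word-final cluster /xt/, so it deletes. → [hevofloux].
/zalegfumrai/: the rule's environment is not met; surfaces unchanged as [zalegfumrai].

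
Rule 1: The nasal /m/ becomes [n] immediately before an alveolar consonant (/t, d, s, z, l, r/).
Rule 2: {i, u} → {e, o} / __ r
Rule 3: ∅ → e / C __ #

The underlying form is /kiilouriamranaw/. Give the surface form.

kiiloorianranawe

Rule 1 (nasal place assimilation): /m/ precedes the alveolar consonant /r/, so it assimilates in place to [n]. /kiilouriamranaw/ → kiilourianranaw.
Rule 2 (pre-rhotic lowering): /u/ is a high vowel immediately before /r/, so it lowers to [o]. /kiilourianranaw/ → kiiloorianranaw.
Rule 3 (final e-epenthesis): the form ends in the consonant /w/, so [e] is inserted word-finally. /kiiloorianranaw/ → kiiloorianranawe.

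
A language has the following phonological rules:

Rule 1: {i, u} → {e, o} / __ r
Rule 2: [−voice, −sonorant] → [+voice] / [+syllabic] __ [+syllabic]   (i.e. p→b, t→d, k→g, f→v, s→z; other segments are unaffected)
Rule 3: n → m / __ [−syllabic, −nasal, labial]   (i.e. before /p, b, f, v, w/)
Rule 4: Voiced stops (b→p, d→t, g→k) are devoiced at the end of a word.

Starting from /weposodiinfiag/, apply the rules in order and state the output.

webozodiimfiak

Rule 1 (pre-rhotic lowering): no segment meets the environment; /weposodiinfiag/ is unchanged.
Rule 2 (intervocalic voicing): /p/ is a voiceless obstruent between vowels /e/ and /o/, so it voices to [b]. /s/ is a voiceless obstruent between vowels /o/ and /o/, so it voices to [z]. /weposodiinfiag/ → webozodiinfiag.
Rule 3 (nasal place assimilation): /n/ precedes the labial consonant /f/, so it assimilates in place to [m]. /webozodiinfiag/ → webozodiimfiag.
Rule 4 (final devoicing): /g/ is a voiced stop in word-final position, so it devoices to [k]. /webozodiimfiag/ → webozodiimfiak.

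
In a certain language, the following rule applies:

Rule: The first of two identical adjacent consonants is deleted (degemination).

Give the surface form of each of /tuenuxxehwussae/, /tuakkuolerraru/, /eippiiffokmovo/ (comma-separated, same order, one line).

tuenuxehwusae, tuakuoleraru, eipiifokmovo

/tuenuxxehwussae/: /xx/ is a geminate; the first /x/ deletes. /ss/ is a geminate; the first /s/ deletes. → [tuenuxehwusae].
/tuakkuolerraru/: /kk/ is a geminate; the first /k/ deletes. /rr/ is a geminate; the first /r/ deletes. → [tuakuoleraru].
/eippiiffokmovo/: /pp/ is a geminate; the first /p/ deletes. /ff/ is a geminate; the first /f/ deletes. → [eipiifokmovo].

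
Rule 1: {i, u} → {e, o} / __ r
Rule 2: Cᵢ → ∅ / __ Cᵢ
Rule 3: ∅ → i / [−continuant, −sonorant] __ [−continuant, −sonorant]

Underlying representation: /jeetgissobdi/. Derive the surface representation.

jeetigisobidi

Rule 1 (pre-rhotic lowering): no segment meets the environment; /jeetgissobdi/ is unchanged.
Rule 2 (degemination): /ss/ is a geminate; the first /s/ deletes. /jeetgissobdi/ → jeetgisobdi.
Rule 3 (stop-cluster i-epenthesis): /t/ and /g/ form a stop–stop cluster, so [i] is inserted between them. /b/ and /d/ form a stop–stop cluster, so [i] is inserted between them. /jeetgisobdi/ → jeetigisobidi.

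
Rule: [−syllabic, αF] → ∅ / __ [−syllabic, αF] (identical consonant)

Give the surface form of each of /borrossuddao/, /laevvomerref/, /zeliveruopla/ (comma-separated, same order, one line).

borosudao, laevomeref, zeliveruopla

/borrossuddao/: /rr/ is a geminate; the first /r/ deletes. /ss/ is a geminate; the first /s/ deletes. /dd/ is a geminate; the first /d/ deletes. → [borosudao].
/laevvomerref/: /vv/ is a geminate; the first /v/ deletes. /rr/ is a geminate; the first /r/ deletes. → [laevomeref].
/zeliveruopla/: the rule's environment is not met; surfaces unchanged as [zeliveruopla].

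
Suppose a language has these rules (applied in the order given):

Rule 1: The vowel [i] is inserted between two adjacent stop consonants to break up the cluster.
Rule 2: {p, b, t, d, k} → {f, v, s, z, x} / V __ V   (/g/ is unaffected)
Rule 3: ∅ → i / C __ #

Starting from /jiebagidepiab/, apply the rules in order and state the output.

jievagizefiabi

Rule 1 (stop-cluster i-epenthesis): no segment meets the environment; /jiebagidepiab/ is unchanged.
Rule 2 (intervocalic spirantization): /b/ is a stop between vowels /e/ and /a/, so it spirantizes to the fricative [v]. /d/ is a stop between vowels /i/ and /e/, so it spirantizes to the fricative [z]. /p/ is a stop between vowels /e/ and /i/, so it spirantizes to the fricative [f]. /jiebagidepiab/ → jievagizefiab.
Rule 3 (final i-epenthesis): the form ends in the consonant /b/, so [i] is inserted word-finally. /jievagizefiab/ → jievagizefiabi.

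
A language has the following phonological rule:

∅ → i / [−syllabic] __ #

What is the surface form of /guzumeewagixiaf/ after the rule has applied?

the form ends in the consonant /f/, so [i] is inserted word-finally.
Surface form: [guzumeewagixiafi].

guzumeewagixiafi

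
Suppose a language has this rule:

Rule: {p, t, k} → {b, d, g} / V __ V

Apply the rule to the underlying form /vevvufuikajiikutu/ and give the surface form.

vevvufuigajiigudu

/k/ is a voiceless stop between vowels /i/ and /a/, so it voices to [g].
/k/ is a voiceless stop between vowels /i/ and /u/, so it voices to [g].
/t/ is a voiceless stop between vowels /u/ and /u/, so it voices to [d].
Surface form: [vevvufuigajiigudu].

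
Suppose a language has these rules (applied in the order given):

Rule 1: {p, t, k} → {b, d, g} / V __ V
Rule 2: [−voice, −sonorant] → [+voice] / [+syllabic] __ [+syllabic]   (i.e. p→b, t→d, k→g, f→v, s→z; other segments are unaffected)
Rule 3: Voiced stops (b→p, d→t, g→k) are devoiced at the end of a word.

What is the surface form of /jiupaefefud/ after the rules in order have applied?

Rule 1 (intervocalic voicing): /p/ is a voiceless stop between vowels /u/ and /a/, so it voices to [b]. /jiupaefefud/ → jiubaefefud.
Rule 2 (intervocalic voicing): /f/ is a voiceless obstruent between vowels /e/ and /e/, so it voices to [v]. /f/ is a voiceless obstruent between vowels /e/ and /u/, so it voices to [v]. /jiubaefefud/ → jiubaevevud.
Rule 3 (final devoicing): /d/ is a voiced stop in word-final position, so it devoices to [t]. /jiubaevevud/ → jiubaevevut.

jiubaevevut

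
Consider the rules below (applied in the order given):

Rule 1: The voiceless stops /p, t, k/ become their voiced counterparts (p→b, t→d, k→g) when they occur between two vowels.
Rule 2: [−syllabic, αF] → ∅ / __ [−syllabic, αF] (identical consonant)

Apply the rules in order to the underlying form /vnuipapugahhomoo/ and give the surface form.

vnuibabugahomoo

Rule 1 (intervocalic voicing): /p/ is a voiceless stop between vowels /i/ and /a/, so it voices to [b]. /p/ is a voiceless stop between vowels /a/ and /u/, so it voices to [b]. /vnuipapugahhomoo/ → vnuibabugahhomoo.
Rule 2 (degemination): /hh/ is a geminate; the first /h/ deletes. /vnuibabugahhomoo/ → vnuibabugahomoo.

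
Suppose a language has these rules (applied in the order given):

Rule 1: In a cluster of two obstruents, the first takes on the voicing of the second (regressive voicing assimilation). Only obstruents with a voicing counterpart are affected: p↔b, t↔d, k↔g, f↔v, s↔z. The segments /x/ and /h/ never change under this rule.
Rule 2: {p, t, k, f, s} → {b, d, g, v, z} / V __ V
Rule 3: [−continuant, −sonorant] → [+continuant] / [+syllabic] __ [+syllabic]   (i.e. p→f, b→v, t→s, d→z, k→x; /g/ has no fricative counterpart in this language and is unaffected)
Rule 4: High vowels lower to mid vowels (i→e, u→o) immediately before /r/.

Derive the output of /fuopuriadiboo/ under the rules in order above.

fuovoriazivoo

Rule 1 (regressive voicing assimilation): no segment meets the environment; /fuopuriadiboo/ is unchanged.
Rule 2 (intervocalic voicing): /p/ is a voiceless obstruent between vowels /o/ and /u/, so it voices to [b]. /fuopuriadiboo/ → fuoburiadiboo.
Rule 3 (intervocalic spirantization): /b/ is a stop between vowels /o/ and /u/, so it spirantizes to the fricative [v]. /d/ is a stop between vowels /a/ and /i/, so it spirantizes to the fricative [z]. /b/ is a stop between vowels /i/ and /o/, so it spirantizes to the fricative [v]. /fuoburiadiboo/ → fuovuriazivoo.
Rule 4 (pre-rhotic lowering): /u/ is a high vowel immediately before /r/, so it lowers to [o]. /fuovuriazivoo/ → fuovoriazivoo.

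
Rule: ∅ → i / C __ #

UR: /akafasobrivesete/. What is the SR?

akafasobrivesete

No segment of /akafasobrivesete/ meets the structural description of the rule, so the form surfaces unchanged.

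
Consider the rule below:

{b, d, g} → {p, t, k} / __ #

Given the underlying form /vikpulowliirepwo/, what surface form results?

No segment of /vikpulowliirepwo/ meets the structural description of the rule, so the form surfaces unchanged.

vikpulowliirepwo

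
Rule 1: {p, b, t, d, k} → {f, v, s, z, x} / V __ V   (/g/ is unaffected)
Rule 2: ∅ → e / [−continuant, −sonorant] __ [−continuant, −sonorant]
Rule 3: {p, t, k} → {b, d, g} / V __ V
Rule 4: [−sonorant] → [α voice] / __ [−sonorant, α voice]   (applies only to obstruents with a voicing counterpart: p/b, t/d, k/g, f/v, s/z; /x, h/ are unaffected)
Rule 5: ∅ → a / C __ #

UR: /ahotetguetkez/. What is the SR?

ahosedeguedegeza

Rule 1 (intervocalic spirantization): /t/ is a stop between vowels /o/ and /e/, so it spirantizes to the fricative [s]. /ahotetguetkez/ → ahosetguetkez.
Rule 2 (stop-cluster e-epenthesis): /t/ and /g/ form a stop–stop cluster, so [e] is inserted between them. /t/ and /k/ form a stop–stop cluster, so [e] is inserted between them. /ahosetguetkez/ → ahoseteguetekez.
Rule 3 (intervocalic voicing): /t/ is a voiceless stop between vowels /e/ and /e/, so it voices to [d]. /t/ is a voiceless stop between vowels /e/ and /e/, so it voices to [d]. /k/ is a voiceless stop between vowels /e/ and /e/, so it voices to [g]. /ahoseteguetekez/ → ahosedeguedegez.
Rule 4 (regressive voicing assimilation): no segment meets the environment; /ahosedeguedegez/ is unchanged.
Rule 5 (final a-epenthesis): the form ends in the consonant /z/, so [a] is inserted word-finally. /ahosedeguedegez/ → ahosedeguedegeza.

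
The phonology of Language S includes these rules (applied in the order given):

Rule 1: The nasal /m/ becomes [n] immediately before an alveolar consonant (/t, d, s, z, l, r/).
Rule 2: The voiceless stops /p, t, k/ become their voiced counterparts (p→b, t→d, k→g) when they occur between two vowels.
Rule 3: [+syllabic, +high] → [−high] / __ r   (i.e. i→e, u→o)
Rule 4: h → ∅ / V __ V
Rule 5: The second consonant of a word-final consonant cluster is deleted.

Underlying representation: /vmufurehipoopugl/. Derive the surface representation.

vmuforeiboobug

Rule 1 (nasal place assimilation): no segment meets the environment; /vmufurehipoopugl/ is unchanged.
Rule 2 (intervocalic voicing): /p/ is a voiceless stop between vowels /i/ and /o/, so it voices to [b]. /p/ is a voiceless stop between vowels /o/ and /u/, so it voices to [b]. /vmufurehipoopugl/ → vmufurehiboobugl.
Rule 3 (pre-rhotic lowering): /u/ is a high vowel immediately before /r/, so it lowers to [o]. /vmufurehiboobugl/ → vmuforehiboobugl.
Rule 4 (intervocalic h-deletion): /h/ occurs between vowels /e/ and /i/, so it deletes. /vmuforehiboobugl/ → vmuforeiboobugl.
Rule 5 (final cluster simplification): /l/ is the second consonant of a word-final cluster /gl/, so it deletes. /vmuforeiboobugl/ → vmuforeiboobug.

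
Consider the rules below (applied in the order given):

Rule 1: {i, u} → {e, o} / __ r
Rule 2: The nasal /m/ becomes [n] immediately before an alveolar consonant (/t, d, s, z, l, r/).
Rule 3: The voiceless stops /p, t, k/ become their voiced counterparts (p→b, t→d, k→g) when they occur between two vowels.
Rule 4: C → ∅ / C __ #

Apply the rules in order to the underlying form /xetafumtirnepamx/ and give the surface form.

xedafunternebam

Rule 1 (pre-rhotic lowering): /i/ is a high vowel immediately before /r/, so it lowers to [e]. /xetafumtirnepamx/ → xetafumternepamx.
Rule 2 (nasal place assimilation): /m/ precedes the alveolar consonant /t/, so it assimilates in place to [n]. /xetafumternepamx/ → xetafunternepamx.
Rule 3 (intervocalic voicing): /t/ is a voiceless stop between vowels /e/ and /a/, so it voices to [d]. /p/ is a voiceless stop between vowels /e/ and /a/, so it voices to [b]. /xetafunternepamx/ → xedafunternebamx.
Rule 4 (final cluster simplification): /x/ is the second consonant of a word-final cluster /mx/, so it deletes. /xedafunternebamx/ → xedafunternebam.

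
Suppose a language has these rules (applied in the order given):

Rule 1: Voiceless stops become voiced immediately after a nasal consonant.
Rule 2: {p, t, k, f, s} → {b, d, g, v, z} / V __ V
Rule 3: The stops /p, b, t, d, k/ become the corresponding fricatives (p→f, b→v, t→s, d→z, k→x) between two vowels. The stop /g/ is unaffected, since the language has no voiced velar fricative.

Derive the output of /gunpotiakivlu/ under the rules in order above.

gunboziagivlu

Rule 1 (post-nasal voicing): /p/ is a voiceless stop immediately after the nasal /n/, so it voices to [b]. /gunpotiakivlu/ → gunbotiakivlu.
Rule 2 (intervocalic voicing): /t/ is a voiceless obstruent between vowels /o/ and /i/, so it voices to [d]. /k/ is a voiceless obstruent between vowels /a/ and /i/, so it voices to [g]. /gunbotiakivlu/ → gunbodiagivlu.
Rule 3 (intervocalic spirantization): /d/ is a stop between vowels /o/ and /i/, so it spirantizes to the fricative [z]. /gunbodiagivlu/ → gunboziagivlu.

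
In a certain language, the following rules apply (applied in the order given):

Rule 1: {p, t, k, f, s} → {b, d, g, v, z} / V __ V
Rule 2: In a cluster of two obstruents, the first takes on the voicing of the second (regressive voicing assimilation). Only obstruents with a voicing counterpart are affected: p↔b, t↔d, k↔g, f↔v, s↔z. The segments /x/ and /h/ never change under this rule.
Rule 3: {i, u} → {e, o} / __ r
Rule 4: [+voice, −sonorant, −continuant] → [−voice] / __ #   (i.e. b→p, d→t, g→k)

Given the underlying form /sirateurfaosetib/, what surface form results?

seradeorfaozedip

Rule 1 (intervocalic voicing): /t/ is a voiceless obstruent between vowels /a/ and /e/, so it voices to [d]. /s/ is a voiceless obstruent between vowels /o/ and /e/, so it voices to [z]. /t/ is a voiceless obstruent between vowels /e/ and /i/, so it voices to [d]. /sirateurfaosetib/ → siradeurfaozedib.
Rule 2 (regressive voicing assimilation): no segment meets the environment; /siradeurfaozedib/ is unchanged.
Rule 3 (pre-rhotic lowering): /i/ is a high vowel immediately before /r/, so it lowers to [e]. /u/ is a high vowel immediately before /r/, so it lowers to [o]. /siradeurfaozedib/ → seradeorfaozedib.
Rule 4 (final devoicing): /b/ is a voiced stop in word-final position, so it devoices to [p]. /seradeorfaozedib/ → seradeorfaozedip.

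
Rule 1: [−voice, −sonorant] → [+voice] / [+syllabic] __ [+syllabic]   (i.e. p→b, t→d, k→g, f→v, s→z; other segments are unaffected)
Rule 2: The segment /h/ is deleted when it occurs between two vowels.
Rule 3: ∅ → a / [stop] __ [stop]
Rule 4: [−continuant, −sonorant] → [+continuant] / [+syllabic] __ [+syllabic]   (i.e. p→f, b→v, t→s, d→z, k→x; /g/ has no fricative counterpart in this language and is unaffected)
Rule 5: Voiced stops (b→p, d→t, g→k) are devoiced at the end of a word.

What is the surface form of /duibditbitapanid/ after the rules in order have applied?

duivazisavizavanit

Rule 1 (intervocalic voicing): /t/ is a voiceless obstruent between vowels /i/ and /a/, so it voices to [d]. /p/ is a voiceless obstruent between vowels /a/ and /a/, so it voices to [b]. /duibditbitapanid/ → duibditbidabanid.
Rule 2 (intervocalic h-deletion): no segment meets the environment; /duibditbidabanid/ is unchanged.
Rule 3 (stop-cluster a-epenthesis): /b/ and /d/ form a stop–stop cluster, so [a] is inserted between them. /t/ and /b/ form a stop–stop cluster, so [a] is inserted between them. /duibditbidabanid/ → duibaditabidabanid.
Rule 4 (intervocalic spirantization): /b/ is a stop between vowels /i/ and /a/, so it spirantizes to the fricative [v]. /d/ is a stop between vowels /a/ and /i/, so it spirantizes to the fricative [z]. /t/ is a stop between vowels /i/ and /a/, so it spirantizes to the fricative [s]. /b/ is a stop between vowels /a/ and /i/, so it spirantizes to the fricative [v]. /d/ is a stop between vowels /i/ and /a/, so it spirantizes to the fricative [z]. /b/ is a stop between vowels /a/ and /a/, so it spirantizes to the fricative [v]. /duibaditabidabanid/ → duivazisavizavanid.
Rule 5 (final devoicing): /d/ is a voiced stop in word-final position, so it devoices to [t]. /duivazisavizavanid/ → duivazisavizavanit.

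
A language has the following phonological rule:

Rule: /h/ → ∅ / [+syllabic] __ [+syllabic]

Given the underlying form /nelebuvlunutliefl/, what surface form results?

nelebuvlunutliefl

No segment of /nelebuvlunutliefl/ meets the structural description of the rule, so the form surfaces unchanged.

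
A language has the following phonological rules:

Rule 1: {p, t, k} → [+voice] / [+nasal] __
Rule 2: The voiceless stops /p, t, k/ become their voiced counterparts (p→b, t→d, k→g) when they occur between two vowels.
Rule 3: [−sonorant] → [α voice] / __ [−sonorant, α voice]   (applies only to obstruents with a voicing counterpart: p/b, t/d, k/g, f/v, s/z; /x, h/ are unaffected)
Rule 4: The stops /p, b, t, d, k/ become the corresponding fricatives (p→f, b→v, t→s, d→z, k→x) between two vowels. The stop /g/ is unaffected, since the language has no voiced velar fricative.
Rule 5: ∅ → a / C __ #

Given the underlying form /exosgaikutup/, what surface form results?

Rule 1 (post-nasal voicing): no segment meets the environment; /exosgaikutup/ is unchanged.
Rule 2 (intervocalic voicing): /k/ is a voiceless stop between vowels /i/ and /u/, so it voices to [g]. /t/ is a voiceless stop between vowels /u/ and /u/, so it voices to [d]. /exosgaikutup/ → exosgaigudup.
Rule 3 (regressive voicing assimilation): /s/ precedes the voiced obstruent /g/, so it voices to [z] by assimilation. /exosgaigudup/ → exozgaigudup.
Rule 4 (intervocalic spirantization): /d/ is a stop between vowels /u/ and /u/, so it spirantizes to the fricative [z]. /exozgaigudup/ → exozgaiguzup.
Rule 5 (final a-epenthesis): the form ends in the consonant /p/, so [a] is inserted word-finally. /exozgaiguzup/ → exozgaiguzupa.

exozgaiguzupa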